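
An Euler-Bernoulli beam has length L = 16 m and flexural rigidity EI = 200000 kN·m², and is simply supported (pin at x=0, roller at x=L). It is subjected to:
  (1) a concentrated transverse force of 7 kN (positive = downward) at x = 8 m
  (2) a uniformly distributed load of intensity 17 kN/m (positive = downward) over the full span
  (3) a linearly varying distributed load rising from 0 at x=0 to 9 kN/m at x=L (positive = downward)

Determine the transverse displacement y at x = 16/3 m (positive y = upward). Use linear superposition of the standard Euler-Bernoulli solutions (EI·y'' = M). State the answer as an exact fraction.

y(16/3) = -62092/759375 m

Load 1 — point force P=7 kN at a=8 m (b=L-a=8):
  y_1 = -Pbx(L²-b²-x²)/(6LEI)  [x≤a] = -7·8·(16/3)·(16²-8²-(16/3)²)/(6·16·200000) = -644/253125 m
Load 2 — uniform load w=17 kN/m over full span:
  y_2 = -wx(L³-2Lx²+x³)/(24EI) = -17·(16/3)·(16³-2·16·(16/3)²+(16/3)³)/(24·200000) = -47872/759375 m
Load 3 — triangular load w₀=9 kN/m (0→w₀ over full span):
  y_3 = -w₀x(7L⁴-10L²x²+3x⁴)/(360LEI) = -9·(16/3)·(7·16⁴-10·16²·(16/3)²+3·(16/3)⁴)/(360·16·200000) = -4096/253125 m
Superposition: y = Σ y_i = -62092/759375 m ≈ -0.081767 m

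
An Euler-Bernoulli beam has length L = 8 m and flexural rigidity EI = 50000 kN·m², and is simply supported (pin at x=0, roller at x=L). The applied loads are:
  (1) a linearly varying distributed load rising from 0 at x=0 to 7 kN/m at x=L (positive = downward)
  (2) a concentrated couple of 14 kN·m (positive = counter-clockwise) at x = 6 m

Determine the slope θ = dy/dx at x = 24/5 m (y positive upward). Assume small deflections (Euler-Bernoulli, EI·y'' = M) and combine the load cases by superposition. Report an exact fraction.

Load 1 — triangular load w₀=7 kN/m (0→w₀ over full span):
  θ_1 = -w₀(7L⁴-30L²x²+15x⁴)/(360LEI) = -7·(7·8⁴-30·8²·(24/5)²+15·(24/5)⁴)/(360·8·50000) = 6496/17578125 rad
Load 2 — applied couple M₀=14 kN·m at a=6 m (b=L-a=2):
  θ_2 = (M₀x²/(2L)+C₁)/EI  [x≤a] with C₁=M₀(3b²-L²)/(6L)=-91/6 = (14·(24/5)²/(2·8)+(-91/6))/50000 = 749/7500000 rad
Superposition: θ = Σ θ_i = 264047/562500000 rad ≈ 0.000469 rad

θ(24/5) = 264047/562500000 rad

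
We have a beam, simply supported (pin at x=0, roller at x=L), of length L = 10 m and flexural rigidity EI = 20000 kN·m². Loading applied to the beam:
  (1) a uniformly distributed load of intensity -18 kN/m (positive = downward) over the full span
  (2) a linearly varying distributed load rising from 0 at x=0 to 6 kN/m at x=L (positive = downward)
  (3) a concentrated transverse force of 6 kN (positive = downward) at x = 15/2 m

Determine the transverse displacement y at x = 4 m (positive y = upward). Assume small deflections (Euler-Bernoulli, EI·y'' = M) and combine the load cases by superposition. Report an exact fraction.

y(4) = 178913/2000000 m

Load 1 — uniform load w=-18 kN/m over full span:
  y_1 = -wx(L³-2Lx²+x³)/(24EI) = -(-18)·4·(10³-2·10·4²+4³)/(24·20000) = 279/2500 m
Load 2 — triangular load w₀=6 kN/m (0→w₀ over full span):
  y_2 = -w₀x(7L⁴-10L²x²+3x⁴)/(360LEI) = -6·4·(7·10⁴-10·10²·4²+3·4⁴)/(360·10·20000) = -1141/62500 m
Load 3 — point force P=6 kN at a=15/2 m (b=L-a=5/2):
  y_3 = -Pbx(L²-b²-x²)/(6LEI)  [x≤a] = -6·(5/2)·4·(10²-(5/2)²-4²)/(6·10·20000) = -311/80000 m
Superposition: y = Σ y_i = 178913/2000000 m ≈ 0.089456 m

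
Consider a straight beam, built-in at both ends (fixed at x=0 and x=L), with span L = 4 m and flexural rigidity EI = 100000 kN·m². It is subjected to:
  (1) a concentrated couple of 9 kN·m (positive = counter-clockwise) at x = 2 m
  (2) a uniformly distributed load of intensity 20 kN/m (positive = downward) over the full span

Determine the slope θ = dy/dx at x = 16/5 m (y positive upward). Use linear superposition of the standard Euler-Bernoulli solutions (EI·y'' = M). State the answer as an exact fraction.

θ(16/5) = 119/1250000 rad

Load 1 — applied couple M₀=9 kN·m at a=2 m (b=L-a=2):
  θ_1 = (R_Ax²/2 - M_Ax - M₀(x-a))/EI  [x>a] with R_A=27/8, M_A=9/4 = ((27/8)·(16/5)²/2 - (9/4)·(16/5) - 9·((16/5)-2))/100000 = -9/1250000 rad
Load 2 — uniform load w=20 kN/m over full span:
  θ_2 = -wx(L-x)(L-2x)/(12EI) = -20·(16/5)·(4-(16/5))·(4-2·(16/5))/(12·100000) = 8/78125 rad
Superposition: θ = Σ θ_i = 119/1250000 rad ≈ 0.000095 rad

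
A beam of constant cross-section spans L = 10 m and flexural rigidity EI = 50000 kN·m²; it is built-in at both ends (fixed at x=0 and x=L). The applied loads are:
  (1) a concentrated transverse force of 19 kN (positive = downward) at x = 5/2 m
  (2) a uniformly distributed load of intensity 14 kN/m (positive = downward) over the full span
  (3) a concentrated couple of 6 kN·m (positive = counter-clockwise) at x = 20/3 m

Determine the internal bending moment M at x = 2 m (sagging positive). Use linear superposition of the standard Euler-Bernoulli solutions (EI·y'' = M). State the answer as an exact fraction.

M(2) = 133/480 kN·m

Load 1 — point force P=19 kN at a=5/2 m (b=L-a=15/2):
  M_1 = Pb²(3a+b)x/L³ - Pab²/L²  [x≤a] = 19·(15/2)²·(3·(5/2)+(15/2))·2/10³ - 19·(5/2)·(15/2)²/10² = 171/32 kN·m
Load 2 — uniform load w=14 kN/m over full span:
  M_2 = wLx/2 - wL²/12 - wx²/2 = 14·10·2/2 - 14·10²/12 - 14·2²/2 = -14/3 kN·m
Load 3 — applied couple M₀=6 kN·m at a=20/3 m (b=L-a=10/3):
  M_3 = R_Ax - M_A  [x≤a] with R_A=4/5, M_A=2 = (4/5)·2 - 2 = -2/5 kN·m
Superposition: M = Σ M_i = 133/480 kN·m ≈ 0.277083 kN·m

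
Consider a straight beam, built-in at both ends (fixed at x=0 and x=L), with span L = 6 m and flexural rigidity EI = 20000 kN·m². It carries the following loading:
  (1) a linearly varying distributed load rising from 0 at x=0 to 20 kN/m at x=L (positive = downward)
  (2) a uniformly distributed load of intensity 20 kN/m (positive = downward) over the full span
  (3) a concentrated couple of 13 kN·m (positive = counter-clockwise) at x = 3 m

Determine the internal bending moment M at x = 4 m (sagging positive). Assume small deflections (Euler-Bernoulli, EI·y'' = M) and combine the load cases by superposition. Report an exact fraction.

M(4) = 1051/36 kN·m

Load 1 — triangular load w₀=20 kN/m (0→w₀ over full span):
  M_1 = 3w₀Lx/20 - w₀L²/30 - w₀x³/(6L) = 3·20·6·4/20 - 20·6²/30 - 20·4³/(6·6) = 112/9 kN·m
Load 2 — uniform load w=20 kN/m over full span:
  M_2 = wLx/2 - wL²/12 - wx²/2 = 20·6·4/2 - 20·6²/12 - 20·4²/2 = 20 kN·m
Load 3 — applied couple M₀=13 kN·m at a=3 m (b=L-a=3):
  M_3 = R_Ax - M_A - M₀  [x>a] with R_A=13/4, M_A=13/4 = (13/4)·4 - (13/4) - 13 = -13/4 kN·m
Superposition: M = Σ M_i = 1051/36 kN·m ≈ 29.194444 kN·m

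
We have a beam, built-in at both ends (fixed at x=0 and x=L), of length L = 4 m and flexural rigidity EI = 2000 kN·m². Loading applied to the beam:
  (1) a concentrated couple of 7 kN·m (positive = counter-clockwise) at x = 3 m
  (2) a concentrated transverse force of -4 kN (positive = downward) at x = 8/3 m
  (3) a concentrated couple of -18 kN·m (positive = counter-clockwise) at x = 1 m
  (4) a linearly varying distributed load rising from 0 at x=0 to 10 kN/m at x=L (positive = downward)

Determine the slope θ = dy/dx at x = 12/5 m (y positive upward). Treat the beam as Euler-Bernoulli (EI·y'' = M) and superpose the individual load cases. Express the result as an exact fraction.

Load 1 — applied couple M₀=7 kN·m at a=3 m (b=L-a=1):
  θ_1 = (R_Ax²/2 - M_Ax)/EI  [x≤a] with R_A=63/32, M_A=35/16 = ((63/32)·(12/5)²/2 - (35/16)·(12/5))/2000 = 21/100000 rad
Load 2 — point force P=-4 kN at a=8/3 m (b=L-a=4/3):
  θ_2 = -Pb²x(2aL-(3a+b)x)/(2L³EI)  [x≤a] = -(-4)·(4/3)²·(12/5)·(2·(8/3)·4-(3·(8/3)+(4/3))·(12/5))/(2·4³·2000) = -2/28125 rad
Load 3 — applied couple M₀=-18 kN·m at a=1 m (b=L-a=3):
  θ_3 = (R_Ax²/2 - M_Ax - M₀(x-a))/EI  [x>a] with R_A=-81/16, M_A=27/8 = ((-81/16)·(12/5)²/2 - (27/8)·(12/5) - (-18)·((12/5)-1))/2000 = 63/50000 rad
Load 4 — triangular load w₀=10 kN/m (0→w₀ over full span):
  θ_4 = -w₀(2x(L-x)(L-2x)(x+2L)+x²(L-x)²)/(120LEI) = -10·(2·(12/5)·(4-(12/5))·(4-2·(12/5))·((12/5)+2·4)+(12/5)²·(4-(12/5))²)/(120·4·2000) = 8/15625 rad
Superposition: θ = Σ θ_i = 8599/4500000 rad ≈ 0.001911 rad

θ(12/5) = 8599/4500000 rad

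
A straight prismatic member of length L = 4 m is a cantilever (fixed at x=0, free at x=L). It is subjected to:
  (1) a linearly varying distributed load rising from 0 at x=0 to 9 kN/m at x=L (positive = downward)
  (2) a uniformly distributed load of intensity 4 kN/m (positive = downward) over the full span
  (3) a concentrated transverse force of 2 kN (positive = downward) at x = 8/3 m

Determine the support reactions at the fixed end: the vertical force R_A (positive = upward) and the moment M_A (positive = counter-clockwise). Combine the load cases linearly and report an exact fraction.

Load 1 — triangular load w₀=9 kN/m (0→w₀ over full span):
  R_A = w₀L/2 = 9·4/2 = 18 kN
  M_A = w₀L²/3 = 9·4²/3 = 48 kN·m
Load 2 — uniform load w=4 kN/m over full span:
  R_A = wL = 4·4 = 16 kN
  M_A = wL²/2 = 4·4²/2 = 32 kN·m
Load 3 — point force P=2 kN at a=8/3 m (b=L-a=4/3):
  R_A = P = 2 kN
  M_A = Pa = 2·(8/3) = 16/3 kN·m
Superposition: R_A = 36 kN, M_A = 256/3 kN·m

R_A = 36 kN, M_A = 256/3 kN·m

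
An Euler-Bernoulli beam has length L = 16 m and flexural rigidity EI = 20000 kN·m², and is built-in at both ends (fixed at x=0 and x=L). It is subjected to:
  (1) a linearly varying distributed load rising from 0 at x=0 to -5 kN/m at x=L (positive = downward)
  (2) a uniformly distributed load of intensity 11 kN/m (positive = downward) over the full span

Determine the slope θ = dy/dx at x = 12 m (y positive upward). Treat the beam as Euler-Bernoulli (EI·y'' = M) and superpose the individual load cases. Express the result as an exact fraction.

Load 1 — triangular load w₀=-5 kN/m (0→w₀ over full span):
  θ_1 = -w₀(2x(L-x)(L-2x)(x+2L)+x²(L-x)²)/(120LEI) = -(-5)·(2·12·(16-12)·(16-2·12)·(12+2·16)+12²·(16-12)²)/(120·16·20000) = -41/10000 rad
Load 2 — uniform load w=11 kN/m over full span:
  θ_2 = -wx(L-x)(L-2x)/(12EI) = -11·12·(16-12)·(16-2·12)/(12·20000) = 11/625 rad
Superposition: θ = Σ θ_i = 27/2000 rad ≈ 0.013500 rad

θ(12) = 27/2000 rad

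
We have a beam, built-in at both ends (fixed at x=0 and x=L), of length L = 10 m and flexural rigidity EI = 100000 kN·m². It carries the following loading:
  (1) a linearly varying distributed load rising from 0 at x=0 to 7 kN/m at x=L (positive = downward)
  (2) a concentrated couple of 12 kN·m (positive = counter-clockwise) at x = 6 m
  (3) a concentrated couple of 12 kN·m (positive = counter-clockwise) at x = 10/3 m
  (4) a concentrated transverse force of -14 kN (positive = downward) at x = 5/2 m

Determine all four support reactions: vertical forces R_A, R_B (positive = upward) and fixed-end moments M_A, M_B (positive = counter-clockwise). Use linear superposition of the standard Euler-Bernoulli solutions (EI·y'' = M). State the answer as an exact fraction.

R_A = 4031/2000 kN, M_A = 8983/1200 kN·m, R_B = 37969/2000 kN, M_B = -9199/400 kN·m

Load 1 — triangular load w₀=7 kN/m (0→w₀ over full span):
  R_A = 3w₀L/20 = 3·7·10/20 = 21/2 kN
  M_A = w₀L²/30 = 7·10²/30 = 70/3 kN·m
  R_B = 7w₀L/20 = 7·7·10/20 = 49/2 kN
  M_B = -w₀L²/20 = -7·10²/20 = -35 kN·m
Load 2 — applied couple M₀=12 kN·m at a=6 m (b=L-a=4):
  R_A = 6M₀ab/L³ = 6·12·6·4/10³ = 216/125 kN
  M_A = M₀b(2a-b)/L² = 12·4·(2·6-4)/10² = 96/25 kN·m
  R_B = -6M₀ab/L³ = -6·12·6·4/10³ = -216/125 kN
  M_B = M₀a(2b-a)/L² = 12·6·(2·4-6)/10² = 36/25 kN·m
Load 3 — applied couple M₀=12 kN·m at a=10/3 m (b=L-a=20/3):
  R_A = 6M₀ab/L³ = 6·12·(10/3)·(20/3)/10³ = 8/5 kN
  M_A = M₀b(2a-b)/L² = 12·(20/3)·(2·(10/3)-(20/3))/10² = 0 kN·m
  R_B = -6M₀ab/L³ = -6·12·(10/3)·(20/3)/10³ = -8/5 kN
  M_B = M₀a(2b-a)/L² = 12·(10/3)·(2·(20/3)-(10/3))/10² = 4 kN·m
Load 4 — point force P=-14 kN at a=5/2 m (b=L-a=15/2):
  R_A = Pb²(3a+b)/L³ = (-14)·(15/2)²·(3·(5/2)+(15/2))/10³ = -189/16 kN
  M_A = Pab²/L² = (-14)·(5/2)·(15/2)²/10² = -315/16 kN·m
  R_B = Pa²(a+3b)/L³ = (-14)·(5/2)²·((5/2)+3·(15/2))/10³ = -35/16 kN
  M_B = -Pa²b/L² = -(-14)·(5/2)²·(15/2)/10² = 105/16 kN·m
Superposition: R_A = 4031/2000 kN, M_A = 8983/1200 kN·m, R_B = 37969/2000 kN, M_B = -9199/400 kN·m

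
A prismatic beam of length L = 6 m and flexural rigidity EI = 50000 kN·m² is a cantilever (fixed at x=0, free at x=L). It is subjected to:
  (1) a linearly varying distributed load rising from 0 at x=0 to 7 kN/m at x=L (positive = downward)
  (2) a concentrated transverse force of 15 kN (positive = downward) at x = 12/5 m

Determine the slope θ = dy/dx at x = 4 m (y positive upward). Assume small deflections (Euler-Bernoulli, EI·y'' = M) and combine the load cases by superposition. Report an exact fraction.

Load 1 — triangular load w₀=7 kN/m (0→w₀ over full span):
  θ_1 = (w₀Lx²/4-w₀L²x/3-w₀x⁴/(24L))/EI = (7·6·4²/4-7·6²·4/3-7·4⁴/(24·6))/50000 = -203/56250 rad
Load 2 — point force P=15 kN at a=12/5 m (b=L-a=18/5):
  θ_2 = -Pa²/(2EI)  [x>a] = -15·(12/5)²/(2·50000) = -27/31250 rad
Superposition: θ = Σ θ_i = -629/140625 rad ≈ -0.004473 rad

θ(4) = -629/140625 rad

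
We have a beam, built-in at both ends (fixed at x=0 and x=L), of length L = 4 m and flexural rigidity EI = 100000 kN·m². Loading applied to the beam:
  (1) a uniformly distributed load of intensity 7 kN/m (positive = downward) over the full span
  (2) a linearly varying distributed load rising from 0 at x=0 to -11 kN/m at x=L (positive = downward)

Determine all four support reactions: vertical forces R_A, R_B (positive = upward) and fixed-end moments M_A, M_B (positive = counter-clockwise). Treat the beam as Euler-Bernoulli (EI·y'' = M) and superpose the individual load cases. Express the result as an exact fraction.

R_A = 37/5 kN, M_A = 52/15 kN·m, R_B = -7/5 kN, M_B = -8/15 kN·m

Load 1 — uniform load w=7 kN/m over full span:
  R_A = wL/2 = 7·4/2 = 14 kN
  M_A = wL²/12 = 7·4²/12 = 28/3 kN·m
  R_B = wL/2 = 7·4/2 = 14 kN
  M_B = -wL²/12 = -7·4²/12 = -28/3 kN·m
Load 2 — triangular load w₀=-11 kN/m (0→w₀ over full span):
  R_A = 3w₀L/20 = 3·(-11)·4/20 = -33/5 kN
  M_A = w₀L²/30 = (-11)·4²/30 = -88/15 kN·m
  R_B = 7w₀L/20 = 7·(-11)·4/20 = -77/5 kN
  M_B = -w₀L²/20 = -(-11)·4²/20 = 44/5 kN·m
Superposition: R_A = 37/5 kN, M_A = 52/15 kN·m, R_B = -7/5 kN, M_B = -8/15 kN·m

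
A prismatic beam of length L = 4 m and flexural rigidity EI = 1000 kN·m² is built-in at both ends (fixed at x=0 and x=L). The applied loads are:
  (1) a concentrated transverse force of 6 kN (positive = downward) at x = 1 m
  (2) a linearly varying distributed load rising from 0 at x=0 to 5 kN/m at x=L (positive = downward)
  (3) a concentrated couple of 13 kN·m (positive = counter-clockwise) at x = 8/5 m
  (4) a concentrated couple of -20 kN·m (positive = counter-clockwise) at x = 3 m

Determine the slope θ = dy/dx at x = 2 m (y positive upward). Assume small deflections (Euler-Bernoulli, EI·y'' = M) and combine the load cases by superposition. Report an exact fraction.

θ(2) = 1499/600000 rad

Load 1 — point force P=6 kN at a=1 m (b=L-a=3):
  θ_1 = Pa²(L-x)(2bL-(3b+a)(L-x))/(2L³EI)  [x>a] = 6·1²·(4-2)·(2·3·4-(3·3+1)·(4-2))/(2·4³·1000) = 3/8000 rad
Load 2 — triangular load w₀=5 kN/m (0→w₀ over full span):
  θ_2 = -w₀(2x(L-x)(L-2x)(x+2L)+x²(L-x)²)/(120LEI) = -5·(2·2·(4-2)·(4-2·2)·(2+2·4)+2²·(4-2)²)/(120·4·1000) = -1/6000 rad
Load 3 — applied couple M₀=13 kN·m at a=8/5 m (b=L-a=12/5):
  θ_3 = (R_Ax²/2 - M_Ax - M₀(x-a))/EI  [x>a] with R_A=117/25, M_A=39/25 = ((117/25)·2²/2 - (39/25)·2 - 13·(2-(8/5)))/1000 = 13/12500 rad
Load 4 — applied couple M₀=-20 kN·m at a=3 m (b=L-a=1):
  θ_4 = (R_Ax²/2 - M_Ax)/EI  [x≤a] with R_A=-45/8, M_A=-25/4 = ((-45/8)·2²/2 - (-25/4)·2)/1000 = 1/800 rad
Superposition: θ = Σ θ_i = 1499/600000 rad ≈ 0.002498 rad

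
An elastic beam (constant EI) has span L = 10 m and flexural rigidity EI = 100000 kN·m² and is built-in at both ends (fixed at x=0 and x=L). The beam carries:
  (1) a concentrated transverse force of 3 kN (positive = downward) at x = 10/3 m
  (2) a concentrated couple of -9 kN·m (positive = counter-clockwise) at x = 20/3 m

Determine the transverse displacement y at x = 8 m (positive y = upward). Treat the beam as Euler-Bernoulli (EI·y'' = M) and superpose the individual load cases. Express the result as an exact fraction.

y(8) = -61/3375000 m

Load 1 — point force P=3 kN at a=10/3 m (b=L-a=20/3):
  y_1 = -Pa²(L-x)²(3bL-(3b+a)(L-x))/(6L³EI)  [x>a] = -3·(10/3)²·(10-8)²·(3·(20/3)·10-(3·(20/3)+(10/3))·(10-8))/(6·10³·100000) = -23/675000 m
Load 2 — applied couple M₀=-9 kN·m at a=20/3 m (b=L-a=10/3):
  y_2 = (R_Ax³/6 - M_Ax²/2 - M₀(x-a)²/2)/EI  [x>a] with R_A=-6/5, M_A=-3 = ((-6/5)·8³/6 - (-3)·8²/2 - (-9)·(8-(20/3))²/2)/100000 = 1/62500 m
Superposition: y = Σ y_i = -61/3375000 m ≈ -0.000018 m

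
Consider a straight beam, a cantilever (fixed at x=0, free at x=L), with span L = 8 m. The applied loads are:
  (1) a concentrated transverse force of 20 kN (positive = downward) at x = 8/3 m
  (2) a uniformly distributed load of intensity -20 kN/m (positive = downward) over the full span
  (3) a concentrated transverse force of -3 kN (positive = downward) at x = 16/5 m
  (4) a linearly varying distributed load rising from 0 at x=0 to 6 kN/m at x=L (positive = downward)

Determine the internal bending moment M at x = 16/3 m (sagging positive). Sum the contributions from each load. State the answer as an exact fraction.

Load 1 — point force P=20 kN at a=8/3 m (b=L-a=16/3):
  M_1 = 0  [x>a] = 0 kN·m
Load 2 — uniform load w=-20 kN/m over full span:
  M_2 = -w(L-x)²/2 = -(-20)·(8-(16/3))²/2 = 640/9 kN·m
Load 3 — point force P=-3 kN at a=16/5 m (b=L-a=24/5):
  M_3 = 0  [x>a] = 0 kN·m
Load 4 — triangular load w₀=6 kN/m (0→w₀ over full span):
  M_4 = w₀Lx/2 - w₀L²/3 - w₀x³/(6L) = 6·8·(16/3)/2 - 6·8²/3 - 6·(16/3)³/(6·8) = -512/27 kN·m
Superposition: M = Σ M_i = 1408/27 kN·m ≈ 52.148148 kN·m

M(16/3) = 1408/27 kN·m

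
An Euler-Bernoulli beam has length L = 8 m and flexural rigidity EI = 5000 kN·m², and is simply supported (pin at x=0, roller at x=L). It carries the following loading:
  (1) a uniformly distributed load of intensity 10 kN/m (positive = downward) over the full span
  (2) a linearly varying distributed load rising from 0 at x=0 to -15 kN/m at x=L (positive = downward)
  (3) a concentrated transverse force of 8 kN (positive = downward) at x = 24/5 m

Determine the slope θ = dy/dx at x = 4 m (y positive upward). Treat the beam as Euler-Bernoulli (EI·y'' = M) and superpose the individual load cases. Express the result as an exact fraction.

Load 1 — uniform load w=10 kN/m over full span:
  θ_1 = -w(L³-6Lx²+4x³)/(24EI) = -10·(8³-6·8·4²+4·4³)/(24·5000) = 0 rad
Load 2 — triangular load w₀=-15 kN/m (0→w₀ over full span):
  θ_2 = -w₀(7L⁴-30L²x²+15x⁴)/(360LEI) = -(-15)·(7·8⁴-30·8²·4²+15·4⁴)/(360·8·5000) = 7/3750 rad
Load 3 — point force P=8 kN at a=24/5 m (b=L-a=16/5):
  θ_3 = -Pb(L²-b²-3x²)/(6LEI)  [x≤a] = -8·(16/5)·(8²-(16/5)²-3·4²)/(6·8·5000) = -48/78125 rad
Superposition: θ = Σ θ_i = 587/468750 rad ≈ 0.001252 rad

θ(4) = 587/468750 rad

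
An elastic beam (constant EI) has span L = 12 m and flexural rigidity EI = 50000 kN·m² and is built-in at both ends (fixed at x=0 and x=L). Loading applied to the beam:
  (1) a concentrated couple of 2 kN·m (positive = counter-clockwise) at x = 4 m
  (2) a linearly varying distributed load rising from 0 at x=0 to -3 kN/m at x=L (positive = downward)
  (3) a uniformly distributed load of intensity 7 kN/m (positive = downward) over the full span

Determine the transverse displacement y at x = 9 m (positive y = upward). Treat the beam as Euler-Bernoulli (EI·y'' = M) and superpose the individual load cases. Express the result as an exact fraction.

y(9) = -25681/8000000 m

Load 1 — applied couple M₀=2 kN·m at a=4 m (b=L-a=8):
  y_1 = (R_Ax³/6 - M_Ax²/2 - M₀(x-a)²/2)/EI  [x>a] with R_A=2/9, M_A=0 = ((2/9)·9³/6 - 0·9²/2 - 2·(9-4)²/2)/50000 = 1/25000 m
Load 2 — triangular load w₀=-3 kN/m (0→w₀ over full span):
  y_2 = -w₀x²(L-x)²(x+2L)/(120LEI) = -(-3)·9²·(12-9)²·(9+2·12)/(120·12·50000) = 8019/8000000 m
Load 3 — uniform load w=7 kN/m over full span:
  y_3 = -wx²(L-x)²/(24EI) = -7·9²·(12-9)²/(24·50000) = -1701/400000 m
Superposition: y = Σ y_i = -25681/8000000 m ≈ -0.003210 m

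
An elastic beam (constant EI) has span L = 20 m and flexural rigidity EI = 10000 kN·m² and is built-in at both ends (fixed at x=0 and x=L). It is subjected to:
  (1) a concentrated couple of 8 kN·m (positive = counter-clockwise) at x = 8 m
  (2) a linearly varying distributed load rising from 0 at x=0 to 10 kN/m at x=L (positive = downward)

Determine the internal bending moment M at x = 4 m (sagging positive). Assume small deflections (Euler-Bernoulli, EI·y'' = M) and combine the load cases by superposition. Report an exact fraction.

M(4) = -6496/375 kN·m

Load 1 — applied couple M₀=8 kN·m at a=8 m (b=L-a=12):
  M_1 = R_Ax - M_A  [x≤a] with R_A=72/125, M_A=24/25 = (72/125)·4 - (24/25) = 168/125 kN·m
Load 2 — triangular load w₀=10 kN/m (0→w₀ over full span):
  M_2 = 3w₀Lx/20 - w₀L²/30 - w₀x³/(6L) = 3·10·20·4/20 - 10·20²/30 - 10·4³/(6·20) = -56/3 kN·m
Superposition: M = Σ M_i = -6496/375 kN·m ≈ -17.322667 kN·m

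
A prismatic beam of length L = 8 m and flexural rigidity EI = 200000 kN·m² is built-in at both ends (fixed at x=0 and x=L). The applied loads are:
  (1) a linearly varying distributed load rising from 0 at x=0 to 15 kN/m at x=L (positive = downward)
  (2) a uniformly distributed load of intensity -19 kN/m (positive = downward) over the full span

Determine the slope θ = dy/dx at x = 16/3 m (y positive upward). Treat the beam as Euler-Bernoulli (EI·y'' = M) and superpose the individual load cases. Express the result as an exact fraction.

Load 1 — triangular load w₀=15 kN/m (0→w₀ over full span):
  θ_1 = -w₀(2x(L-x)(L-2x)(x+2L)+x²(L-x)²)/(120LEI) = -15·(2·(16/3)·(8-(16/3))·(8-2·(16/3))·((16/3)+2·8)+(16/3)²·(8-(16/3))²)/(120·8·200000) = 28/253125 rad
Load 2 — uniform load w=-19 kN/m over full span:
  θ_2 = -wx(L-x)(L-2x)/(12EI) = -(-19)·(16/3)·(8-(16/3))·(8-2·(16/3))/(12·200000) = -76/253125 rad
Superposition: θ = Σ θ_i = -16/84375 rad ≈ -0.000190 rad

θ(16/3) = -16/84375 rad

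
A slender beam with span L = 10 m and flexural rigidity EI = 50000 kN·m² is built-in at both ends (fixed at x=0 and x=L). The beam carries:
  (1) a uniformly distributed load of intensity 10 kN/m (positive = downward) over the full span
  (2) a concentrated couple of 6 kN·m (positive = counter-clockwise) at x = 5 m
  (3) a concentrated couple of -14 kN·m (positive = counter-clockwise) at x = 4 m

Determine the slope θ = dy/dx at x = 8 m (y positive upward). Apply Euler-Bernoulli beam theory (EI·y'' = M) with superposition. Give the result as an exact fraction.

θ(8) = 5233/3125000 rad

Load 1 — uniform load w=10 kN/m over full span:
  θ_1 = -wx(L-x)(L-2x)/(12EI) = -10·8·(10-8)·(10-2·8)/(12·50000) = 1/625 rad
Load 2 — applied couple M₀=6 kN·m at a=5 m (b=L-a=5):
  θ_2 = (R_Ax²/2 - M_Ax - M₀(x-a))/EI  [x>a] with R_A=9/10, M_A=3/2 = ((9/10)·8²/2 - (3/2)·8 - 6·(8-5))/50000 = -3/125000 rad
Load 3 — applied couple M₀=-14 kN·m at a=4 m (b=L-a=6):
  θ_3 = (R_Ax²/2 - M_Ax - M₀(x-a))/EI  [x>a] with R_A=-252/125, M_A=-42/25 = ((-252/125)·8²/2 - (-42/25)·8 - (-14)·(8-4))/50000 = 77/781250 rad
Superposition: θ = Σ θ_i = 5233/3125000 rad ≈ 0.001675 rad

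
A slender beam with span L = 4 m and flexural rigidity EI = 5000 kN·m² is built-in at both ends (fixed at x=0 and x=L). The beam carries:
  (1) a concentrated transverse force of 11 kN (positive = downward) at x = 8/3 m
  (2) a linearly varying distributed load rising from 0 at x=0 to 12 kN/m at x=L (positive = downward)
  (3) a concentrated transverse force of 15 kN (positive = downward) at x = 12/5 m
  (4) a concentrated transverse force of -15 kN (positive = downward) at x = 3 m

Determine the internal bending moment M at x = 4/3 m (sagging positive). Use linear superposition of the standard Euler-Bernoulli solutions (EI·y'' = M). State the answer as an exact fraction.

M(4/3) = 114227/32400 kN·m

Load 1 — point force P=11 kN at a=8/3 m (b=L-a=4/3):
  M_1 = Pb²(3a+b)x/L³ - Pab²/L²  [x≤a] = 11·(4/3)²·(3·(8/3)+(4/3))·(4/3)/4³ - 11·(8/3)·(4/3)²/4² = 44/81 kN·m
Load 2 — triangular load w₀=12 kN/m (0→w₀ over full span):
  M_2 = 3w₀Lx/20 - w₀L²/30 - w₀x³/(6L) = 3·12·4·(4/3)/20 - 12·4²/30 - 12·(4/3)³/(6·4) = 272/135 kN·m
Load 3 — point force P=15 kN at a=12/5 m (b=L-a=8/5):
  M_3 = Pb²(3a+b)x/L³ - Pab²/L²  [x≤a] = 15·(8/5)²·(3·(12/5)+(8/5))·(4/3)/4³ - 15·(12/5)·(8/5)²/4² = 32/25 kN·m
Load 4 — point force P=-15 kN at a=3 m (b=L-a=1):
  M_4 = Pb²(3a+b)x/L³ - Pab²/L²  [x≤a] = (-15)·1²·(3·3+1)·(4/3)/4³ - (-15)·3·1²/4² = -5/16 kN·m
Superposition: M = Σ M_i = 114227/32400 kN·m ≈ 3.525525 kN·m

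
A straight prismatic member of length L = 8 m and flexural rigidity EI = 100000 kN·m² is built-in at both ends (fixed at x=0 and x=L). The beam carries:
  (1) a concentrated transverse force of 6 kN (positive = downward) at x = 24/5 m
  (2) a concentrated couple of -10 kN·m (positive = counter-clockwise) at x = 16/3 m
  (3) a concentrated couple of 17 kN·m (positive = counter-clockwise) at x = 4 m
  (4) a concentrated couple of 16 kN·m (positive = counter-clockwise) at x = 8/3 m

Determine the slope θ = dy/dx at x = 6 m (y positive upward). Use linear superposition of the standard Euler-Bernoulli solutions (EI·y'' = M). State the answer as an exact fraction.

Load 1 — point force P=6 kN at a=24/5 m (b=L-a=16/5):
  θ_1 = Pa²(L-x)(2bL-(3b+a)(L-x))/(2L³EI)  [x>a] = 6·(24/5)²·(8-6)·(2·(16/5)·8-(3·(16/5)+(24/5))·(8-6))/(2·8³·100000) = 189/3125000 rad
Load 2 — applied couple M₀=-10 kN·m at a=16/3 m (b=L-a=8/3):
  θ_2 = (R_Ax²/2 - M_Ax - M₀(x-a))/EI  [x>a] with R_A=-5/3, M_A=-10/3 = ((-5/3)·6²/2 - (-10/3)·6 - (-10)·(6-(16/3)))/100000 = -1/30000 rad
Load 3 — applied couple M₀=17 kN·m at a=4 m (b=L-a=4):
  θ_3 = (R_Ax²/2 - M_Ax - M₀(x-a))/EI  [x>a] with R_A=51/16, M_A=17/4 = ((51/16)·6²/2 - (17/4)·6 - 17·(6-4))/100000 = -17/800000 rad
Load 4 — applied couple M₀=16 kN·m at a=8/3 m (b=L-a=16/3):
  θ_4 = (R_Ax²/2 - M_Ax - M₀(x-a))/EI  [x>a] with R_A=8/3, M_A=0 = ((8/3)·6²/2 - 0·6 - 16·(6-(8/3)))/100000 = -1/18750 rad
Superposition: θ = Σ θ_i = -14231/300000000 rad ≈ -0.000047 rad

θ(6) = -14231/300000000 rad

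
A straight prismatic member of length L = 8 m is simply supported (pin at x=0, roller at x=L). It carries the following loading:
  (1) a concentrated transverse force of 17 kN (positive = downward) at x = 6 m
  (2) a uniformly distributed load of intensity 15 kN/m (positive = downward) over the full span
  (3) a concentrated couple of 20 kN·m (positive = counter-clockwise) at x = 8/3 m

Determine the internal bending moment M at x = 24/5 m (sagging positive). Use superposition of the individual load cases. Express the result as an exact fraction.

Load 1 — point force P=17 kN at a=6 m (b=L-a=2):
  M_1 = Pbx/L  [x≤a] = 17·2·(24/5)/8 = 102/5 kN·m
Load 2 — uniform load w=15 kN/m over full span:
  M_2 = wx(L-x)/2 = 15·(24/5)·(8-(24/5))/2 = 576/5 kN·m
Load 3 — applied couple M₀=20 kN·m at a=8/3 m (b=L-a=16/3):
  M_3 = M₀x/L - M₀  [x>a] = 20·(24/5)/8 - 20 = -8 kN·m
Superposition: M = Σ M_i = 638/5 kN·m ≈ 127.600000 kN·m

M(24/5) = 638/5 kN·m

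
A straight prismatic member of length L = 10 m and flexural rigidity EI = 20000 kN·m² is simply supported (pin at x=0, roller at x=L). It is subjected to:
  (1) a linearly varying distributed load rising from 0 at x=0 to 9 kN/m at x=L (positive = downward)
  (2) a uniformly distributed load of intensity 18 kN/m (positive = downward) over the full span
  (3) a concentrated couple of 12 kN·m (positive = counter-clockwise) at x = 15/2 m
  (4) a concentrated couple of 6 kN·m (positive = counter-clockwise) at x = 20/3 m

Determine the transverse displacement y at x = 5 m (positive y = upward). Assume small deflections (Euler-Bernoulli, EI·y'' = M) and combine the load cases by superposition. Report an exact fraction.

y(5) = -5773/38400 m

Load 1 — triangular load w₀=9 kN/m (0→w₀ over full span):
  y_1 = -w₀x(7L⁴-10L²x²+3x⁴)/(360LEI) = -9·5·(7·10⁴-10·10²·5²+3·5⁴)/(360·10·20000) = -15/512 m
Load 2 — uniform load w=18 kN/m over full span:
  y_2 = -wx(L³-2Lx²+x³)/(24EI) = -18·5·(10³-2·10·5²+5³)/(24·20000) = -15/128 m
Load 3 — applied couple M₀=12 kN·m at a=15/2 m (b=L-a=5/2):
  y_3 = (M₀x³/(6L)+C₁x)/EI  [x≤a] with C₁=M₀(3b²-L²)/(6L)=-65/4 = (12·5³/(6·10)+(-65/4)·5)/20000 = -9/3200 m
Load 4 — applied couple M₀=6 kN·m at a=20/3 m (b=L-a=10/3):
  y_4 = (M₀x³/(6L)+C₁x)/EI  [x≤a] with C₁=M₀(3b²-L²)/(6L)=-20/3 = (6·5³/(6·10)+(-20/3)·5)/20000 = -1/960 m
Superposition: y = Σ y_i = -5773/38400 m ≈ -0.150339 m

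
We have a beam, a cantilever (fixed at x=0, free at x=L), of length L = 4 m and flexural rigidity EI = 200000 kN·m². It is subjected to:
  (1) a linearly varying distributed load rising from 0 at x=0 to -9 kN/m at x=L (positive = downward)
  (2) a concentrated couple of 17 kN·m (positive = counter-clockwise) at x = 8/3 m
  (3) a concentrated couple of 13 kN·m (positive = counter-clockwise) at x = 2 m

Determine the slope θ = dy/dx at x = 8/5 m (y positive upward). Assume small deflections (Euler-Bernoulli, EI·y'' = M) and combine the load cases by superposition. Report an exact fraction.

Load 1 — triangular load w₀=-9 kN/m (0→w₀ over full span):
  θ_1 = (w₀Lx²/4-w₀L²x/3-w₀x⁴/(24L))/EI = ((-9)·4·(8/5)²/4-(-9)·4²·(8/5)/3-(-9)·(8/5)⁴/(24·4))/200000 = 531/1953125 rad
Load 2 — applied couple M₀=17 kN·m at a=8/3 m (b=L-a=4/3):
  θ_2 = M₀x/EI  [x≤a] = 17·(8/5)/200000 = 17/125000 rad
Load 3 — applied couple M₀=13 kN·m at a=2 m (b=L-a=2):
  θ_3 = M₀x/EI  [x≤a] = 13·(8/5)/200000 = 13/125000 rad
Superposition: θ = Σ θ_i = 3999/7812500 rad ≈ 0.000512 rad

θ(8/5) = 3999/7812500 rad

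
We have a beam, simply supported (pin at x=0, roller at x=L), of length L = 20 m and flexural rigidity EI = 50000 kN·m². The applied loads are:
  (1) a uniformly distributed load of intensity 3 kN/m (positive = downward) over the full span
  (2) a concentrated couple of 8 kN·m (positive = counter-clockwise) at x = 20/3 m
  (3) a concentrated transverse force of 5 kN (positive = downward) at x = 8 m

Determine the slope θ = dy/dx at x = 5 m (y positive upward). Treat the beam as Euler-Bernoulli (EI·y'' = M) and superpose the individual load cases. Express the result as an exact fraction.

Load 1 — uniform load w=3 kN/m over full span:
  θ_1 = -w(L³-6Lx²+4x³)/(24EI) = -3·(20³-6·20·5²+4·5³)/(24·50000) = -11/800 rad
Load 2 — applied couple M₀=8 kN·m at a=20/3 m (b=L-a=40/3):
  θ_2 = (M₀x²/(2L)+C₁)/EI  [x≤a] with C₁=M₀(3b²-L²)/(6L)=80/9 = (8·5²/(2·20)+(80/9))/50000 = 1/3600 rad
Load 3 — point force P=5 kN at a=8 m (b=L-a=12):
  θ_3 = -Pb(L²-b²-3x²)/(6LEI)  [x≤a] = -5·12·(20²-12²-3·5²)/(6·20·50000) = -181/100000 rad
Superposition: θ = Σ θ_i = -6877/450000 rad ≈ -0.015282 rad

θ(5) = -6877/450000 rad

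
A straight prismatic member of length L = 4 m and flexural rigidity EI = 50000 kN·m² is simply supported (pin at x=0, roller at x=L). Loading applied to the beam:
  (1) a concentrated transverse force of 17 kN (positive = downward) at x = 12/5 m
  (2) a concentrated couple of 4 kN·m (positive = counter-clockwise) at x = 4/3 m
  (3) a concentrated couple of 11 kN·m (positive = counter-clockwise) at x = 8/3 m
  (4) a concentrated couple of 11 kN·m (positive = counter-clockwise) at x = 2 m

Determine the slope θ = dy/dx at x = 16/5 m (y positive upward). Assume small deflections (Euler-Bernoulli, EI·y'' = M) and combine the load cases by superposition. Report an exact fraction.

Load 1 — point force P=17 kN at a=12/5 m (b=L-a=8/5):
  θ_1 = -Pa(2L²-6Lx+3x²+a²)/(6LEI)  [x>a] = -17·(12/5)·(2·4²-6·4·(16/5)+3·(16/5)²+(12/5)²)/(6·4·50000) = 221/781250 rad
Load 2 — applied couple M₀=4 kN·m at a=4/3 m (b=L-a=8/3):
  θ_2 = (M₀x²/(2L)-M₀(x-a)+C₁)/EI  [x>a] with C₁=M₀(3b²-L²)/(6L)=8/9 = (4·(16/5)²/(2·4)-4·((16/5)-(4/3))+(8/9))/50000 = -41/1406250 rad
Load 3 — applied couple M₀=11 kN·m at a=8/3 m (b=L-a=4/3):
  θ_3 = (M₀x²/(2L)-M₀(x-a)+C₁)/EI  [x>a] with C₁=M₀(3b²-L²)/(6L)=-44/9 = (11·(16/5)²/(2·4)-11·((16/5)-(8/3))+(-44/9))/50000 = 187/2812500 rad
Load 4 — applied couple M₀=11 kN·m at a=2 m (b=L-a=2):
  θ_4 = (M₀x²/(2L)-M₀(x-a)+C₁)/EI  [x>a] with C₁=M₀(3b²-L²)/(6L)=-11/6 = (11·(16/5)²/(2·4)-11·((16/5)-2)+(-11/6))/50000 = -143/7500000 rad
Superposition: θ = Σ θ_i = 11293/37500000 rad ≈ 0.000301 rad

θ(16/5) = 11293/37500000 rad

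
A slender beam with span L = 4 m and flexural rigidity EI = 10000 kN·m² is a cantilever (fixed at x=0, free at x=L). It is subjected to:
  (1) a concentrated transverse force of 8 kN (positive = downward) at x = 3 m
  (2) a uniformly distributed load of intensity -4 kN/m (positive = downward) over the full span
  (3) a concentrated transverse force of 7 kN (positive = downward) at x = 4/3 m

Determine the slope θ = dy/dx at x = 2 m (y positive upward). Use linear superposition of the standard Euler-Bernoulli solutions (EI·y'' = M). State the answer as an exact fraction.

Load 1 — point force P=8 kN at a=3 m (b=L-a=1):
  θ_1 = -Px(2a-x)/(2EI)  [x≤a] = -8·2·(2·3-2)/(2·10000) = -2/625 rad
Load 2 — uniform load w=-4 kN/m over full span:
  θ_2 = -wx(x²-3Lx+3L²)/(6EI) = -(-4)·2·(2²-3·4·2+3·4²)/(6·10000) = 7/1875 rad
Load 3 — point force P=7 kN at a=4/3 m (b=L-a=8/3):
  θ_3 = -Pa²/(2EI)  [x>a] = -7·(4/3)²/(2·10000) = -7/11250 rad
Superposition: θ = Σ θ_i = -1/11250 rad ≈ -0.000089 rad

θ(2) = -1/11250 rad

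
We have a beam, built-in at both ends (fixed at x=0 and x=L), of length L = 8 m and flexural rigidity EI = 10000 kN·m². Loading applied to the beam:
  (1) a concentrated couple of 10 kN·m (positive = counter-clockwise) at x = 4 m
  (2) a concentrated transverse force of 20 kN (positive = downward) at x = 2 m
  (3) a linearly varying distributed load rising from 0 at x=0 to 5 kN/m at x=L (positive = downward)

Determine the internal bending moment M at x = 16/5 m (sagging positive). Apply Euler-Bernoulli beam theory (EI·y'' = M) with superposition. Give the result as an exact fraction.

Load 1 — applied couple M₀=10 kN·m at a=4 m (b=L-a=4):
  M_1 = R_Ax - M_A  [x≤a] with R_A=15/8, M_A=5/2 = (15/8)·(16/5) - (5/2) = 7/2 kN·m
Load 2 — point force P=20 kN at a=2 m (b=L-a=6):
  M_2 = Pa²(a+3b)(L-x)/L³ - Pa²b/L²  [x>a] = 20·2²·(2+3·6)·(8-(16/5))/8³ - 20·2²·6/8² = 15/2 kN·m
Load 3 — triangular load w₀=5 kN/m (0→w₀ over full span):
  M_3 = 3w₀Lx/20 - w₀L²/30 - w₀x³/(6L) = 3·5·8·(16/5)/20 - 5·8²/30 - 5·(16/5)³/(6·8) = 128/25 kN·m
Superposition: M = Σ M_i = 403/25 kN·m ≈ 16.120000 kN·m

M(16/5) = 403/25 kN·m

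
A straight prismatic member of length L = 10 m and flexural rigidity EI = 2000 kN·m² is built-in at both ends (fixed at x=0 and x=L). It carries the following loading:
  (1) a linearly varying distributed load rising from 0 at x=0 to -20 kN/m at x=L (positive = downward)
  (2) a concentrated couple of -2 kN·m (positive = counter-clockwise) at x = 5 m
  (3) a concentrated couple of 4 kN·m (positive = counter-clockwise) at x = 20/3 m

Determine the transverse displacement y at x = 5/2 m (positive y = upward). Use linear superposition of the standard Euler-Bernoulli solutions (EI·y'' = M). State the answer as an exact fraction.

y(5/2) = 5983/92160 m

Load 1 — triangular load w₀=-20 kN/m (0→w₀ over full span):
  y_1 = -w₀x²(L-x)²(x+2L)/(120LEI) = -(-20)·(5/2)²·(10-(5/2))²·((5/2)+2·10)/(120·10·2000) = 135/2048 m
Load 2 — applied couple M₀=-2 kN·m at a=5 m (b=L-a=5):
  y_2 = (R_Ax³/6 - M_Ax²/2)/EI  [x≤a] with R_A=-3/10, M_A=-1/2 = ((-3/10)·(5/2)³/6 - (-1/2)·(5/2)²/2)/2000 = 1/2560 m
Load 3 — applied couple M₀=4 kN·m at a=20/3 m (b=L-a=10/3):
  y_3 = (R_Ax³/6 - M_Ax²/2)/EI  [x≤a] with R_A=8/15, M_A=4/3 = ((8/15)·(5/2)³/6 - (4/3)·(5/2)²/2)/2000 = -1/720 m
Superposition: y = Σ y_i = 5983/92160 m ≈ 0.064920 m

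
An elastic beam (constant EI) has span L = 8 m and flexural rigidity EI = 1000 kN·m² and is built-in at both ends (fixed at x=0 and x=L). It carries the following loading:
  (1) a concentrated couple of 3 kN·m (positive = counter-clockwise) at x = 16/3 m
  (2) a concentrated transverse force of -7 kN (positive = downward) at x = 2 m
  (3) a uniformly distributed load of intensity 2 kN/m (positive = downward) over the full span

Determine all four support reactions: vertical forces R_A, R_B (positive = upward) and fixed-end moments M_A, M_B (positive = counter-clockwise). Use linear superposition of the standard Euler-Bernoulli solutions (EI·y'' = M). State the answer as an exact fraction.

Load 1 — applied couple M₀=3 kN·m at a=16/3 m (b=L-a=8/3):
  R_A = 6M₀ab/L³ = 6·3·(16/3)·(8/3)/8³ = 1/2 kN
  M_A = M₀b(2a-b)/L² = 3·(8/3)·(2·(16/3)-(8/3))/8² = 1 kN·m
  R_B = -6M₀ab/L³ = -6·3·(16/3)·(8/3)/8³ = -1/2 kN
  M_B = M₀a(2b-a)/L² = 3·(16/3)·(2·(8/3)-(16/3))/8² = 0 kN·m
Load 2 — point force P=-7 kN at a=2 m (b=L-a=6):
  R_A = Pb²(3a+b)/L³ = (-7)·6²·(3·2+6)/8³ = -189/32 kN
  M_A = Pab²/L² = (-7)·2·6²/8² = -63/8 kN·m
  R_B = Pa²(a+3b)/L³ = (-7)·2²·(2+3·6)/8³ = -35/32 kN
  M_B = -Pa²b/L² = -(-7)·2²·6/8² = 21/8 kN·m
Load 3 — uniform load w=2 kN/m over full span:
  R_A = wL/2 = 2·8/2 = 8 kN
  M_A = wL²/12 = 2·8²/12 = 32/3 kN·m
  R_B = wL/2 = 2·8/2 = 8 kN
  M_B = -wL²/12 = -2·8²/12 = -32/3 kN·m
Superposition: R_A = 83/32 kN, M_A = 91/24 kN·m, R_B = 205/32 kN, M_B = -193/24 kN·m

R_A = 83/32 kN, M_A = 91/24 kN·m, R_B = 205/32 kN, M_B = -193/24 kN·m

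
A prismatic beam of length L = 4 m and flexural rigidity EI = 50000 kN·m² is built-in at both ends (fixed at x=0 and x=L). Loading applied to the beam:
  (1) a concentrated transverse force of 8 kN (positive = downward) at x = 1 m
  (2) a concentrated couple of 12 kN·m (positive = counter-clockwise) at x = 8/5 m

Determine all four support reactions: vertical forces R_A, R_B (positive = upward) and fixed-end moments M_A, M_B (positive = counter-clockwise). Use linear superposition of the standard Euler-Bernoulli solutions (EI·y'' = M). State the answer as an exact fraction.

R_A = 1107/100 kN, M_A = 297/50 kN·m, R_B = -307/100 kN, M_B = 117/50 kN·m

Load 1 — point force P=8 kN at a=1 m (b=L-a=3):
  R_A = Pb²(3a+b)/L³ = 8·3²·(3·1+3)/4³ = 27/4 kN
  M_A = Pab²/L² = 8·1·3²/4² = 9/2 kN·m
  R_B = Pa²(a+3b)/L³ = 8·1²·(1+3·3)/4³ = 5/4 kN
  M_B = -Pa²b/L² = -8·1²·3/4² = -3/2 kN·m
Load 2 — applied couple M₀=12 kN·m at a=8/5 m (b=L-a=12/5):
  R_A = 6M₀ab/L³ = 6·12·(8/5)·(12/5)/4³ = 108/25 kN
  M_A = M₀b(2a-b)/L² = 12·(12/5)·(2·(8/5)-(12/5))/4² = 36/25 kN·m
  R_B = -6M₀ab/L³ = -6·12·(8/5)·(12/5)/4³ = -108/25 kN
  M_B = M₀a(2b-a)/L² = 12·(8/5)·(2·(12/5)-(8/5))/4² = 96/25 kN·m
Superposition: R_A = 1107/100 kN, M_A = 297/50 kN·m, R_B = -307/100 kN, M_B = 117/50 kN·m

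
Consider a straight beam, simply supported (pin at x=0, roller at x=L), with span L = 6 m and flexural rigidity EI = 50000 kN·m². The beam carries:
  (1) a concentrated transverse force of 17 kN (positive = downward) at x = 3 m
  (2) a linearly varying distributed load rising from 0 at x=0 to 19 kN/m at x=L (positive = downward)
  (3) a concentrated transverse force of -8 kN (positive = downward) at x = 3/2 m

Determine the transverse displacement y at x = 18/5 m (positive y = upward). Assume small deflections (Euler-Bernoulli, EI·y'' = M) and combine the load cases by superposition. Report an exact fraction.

y(18/5) = -802017/195312500 m

Load 1 — point force P=17 kN at a=3 m (b=L-a=3):
  y_1 = -Pa(L-x)(2Lx-a²-x²)/(6LEI)  [x>a] = -17·3·(6-(18/5))·(2·6·(18/5)-3²-(18/5)²)/(6·6·50000) = -9027/6250000 m
Load 2 — triangular load w₀=19 kN/m (0→w₀ over full span):
  y_2 = -w₀x(7L⁴-10L²x²+3x⁴)/(360LEI) = -19·(18/5)·(7·6⁴-10·6²·(18/5)²+3·(18/5)⁴)/(360·6·50000) = -151848/48828125 m
Load 3 — point force P=-8 kN at a=3/2 m (b=L-a=9/2):
  y_3 = -Pa(L-x)(2Lx-a²-x²)/(6LEI)  [x>a] = -(-8)·(3/2)·(6-(18/5))·(2·6·(18/5)-(3/2)²-(18/5)²)/(6·6·50000) = 2799/6250000 m
Superposition: y = Σ y_i = -802017/195312500 m ≈ -0.004106 m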